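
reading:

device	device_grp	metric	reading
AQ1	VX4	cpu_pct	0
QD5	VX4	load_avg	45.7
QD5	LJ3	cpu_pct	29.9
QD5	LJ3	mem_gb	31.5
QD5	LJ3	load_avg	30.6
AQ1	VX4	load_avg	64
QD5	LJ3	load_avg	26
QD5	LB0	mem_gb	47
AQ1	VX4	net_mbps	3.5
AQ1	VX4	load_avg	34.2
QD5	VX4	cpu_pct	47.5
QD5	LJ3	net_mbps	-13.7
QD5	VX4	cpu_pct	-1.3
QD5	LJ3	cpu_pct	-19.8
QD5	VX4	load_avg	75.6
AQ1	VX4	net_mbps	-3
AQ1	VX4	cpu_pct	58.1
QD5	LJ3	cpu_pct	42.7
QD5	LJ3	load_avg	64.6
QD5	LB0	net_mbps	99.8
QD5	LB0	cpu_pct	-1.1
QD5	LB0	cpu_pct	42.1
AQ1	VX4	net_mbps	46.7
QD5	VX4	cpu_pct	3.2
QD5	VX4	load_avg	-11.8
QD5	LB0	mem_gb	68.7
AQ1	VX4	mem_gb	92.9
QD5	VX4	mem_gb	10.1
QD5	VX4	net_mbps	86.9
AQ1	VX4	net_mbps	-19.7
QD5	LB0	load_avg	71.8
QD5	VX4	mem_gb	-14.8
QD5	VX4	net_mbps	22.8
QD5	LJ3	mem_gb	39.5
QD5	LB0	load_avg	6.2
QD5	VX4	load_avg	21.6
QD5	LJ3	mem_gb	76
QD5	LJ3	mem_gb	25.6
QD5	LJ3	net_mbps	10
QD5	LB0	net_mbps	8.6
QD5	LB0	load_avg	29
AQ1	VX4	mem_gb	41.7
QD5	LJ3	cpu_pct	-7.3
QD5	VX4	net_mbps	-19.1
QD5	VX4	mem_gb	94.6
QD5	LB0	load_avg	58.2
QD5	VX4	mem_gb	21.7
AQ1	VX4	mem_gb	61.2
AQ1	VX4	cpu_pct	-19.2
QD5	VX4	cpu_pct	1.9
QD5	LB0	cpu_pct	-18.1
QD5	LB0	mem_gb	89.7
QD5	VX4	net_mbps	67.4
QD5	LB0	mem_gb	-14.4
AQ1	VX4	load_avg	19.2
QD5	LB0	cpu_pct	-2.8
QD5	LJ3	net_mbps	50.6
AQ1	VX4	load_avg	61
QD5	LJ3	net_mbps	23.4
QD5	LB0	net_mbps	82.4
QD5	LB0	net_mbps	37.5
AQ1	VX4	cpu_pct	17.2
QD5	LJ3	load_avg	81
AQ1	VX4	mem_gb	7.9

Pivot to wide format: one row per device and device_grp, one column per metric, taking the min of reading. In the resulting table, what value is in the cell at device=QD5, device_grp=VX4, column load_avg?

-11.8

Rows with device=QD5, device_grp=VX4 and metric=load_avg: reading values are 45.7, 75.6, -11.8, 21.6.
min(45.7, 75.6, -11.8, 21.6) = -11.8.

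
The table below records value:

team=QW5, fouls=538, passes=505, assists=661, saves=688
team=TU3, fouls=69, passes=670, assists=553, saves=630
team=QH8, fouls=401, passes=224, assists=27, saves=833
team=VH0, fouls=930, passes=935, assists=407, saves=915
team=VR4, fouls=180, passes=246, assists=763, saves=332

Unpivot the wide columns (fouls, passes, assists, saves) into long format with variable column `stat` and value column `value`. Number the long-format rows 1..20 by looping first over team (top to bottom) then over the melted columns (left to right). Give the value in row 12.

833

20 rows total (5 × 4). Row 12: index ⌊(12-1)/4⌋ = 2 into team → QH8; (12-1) mod 4 = 3 into the melted columns → saves.
So row 12 is (QH8, saves, 833); value = 833.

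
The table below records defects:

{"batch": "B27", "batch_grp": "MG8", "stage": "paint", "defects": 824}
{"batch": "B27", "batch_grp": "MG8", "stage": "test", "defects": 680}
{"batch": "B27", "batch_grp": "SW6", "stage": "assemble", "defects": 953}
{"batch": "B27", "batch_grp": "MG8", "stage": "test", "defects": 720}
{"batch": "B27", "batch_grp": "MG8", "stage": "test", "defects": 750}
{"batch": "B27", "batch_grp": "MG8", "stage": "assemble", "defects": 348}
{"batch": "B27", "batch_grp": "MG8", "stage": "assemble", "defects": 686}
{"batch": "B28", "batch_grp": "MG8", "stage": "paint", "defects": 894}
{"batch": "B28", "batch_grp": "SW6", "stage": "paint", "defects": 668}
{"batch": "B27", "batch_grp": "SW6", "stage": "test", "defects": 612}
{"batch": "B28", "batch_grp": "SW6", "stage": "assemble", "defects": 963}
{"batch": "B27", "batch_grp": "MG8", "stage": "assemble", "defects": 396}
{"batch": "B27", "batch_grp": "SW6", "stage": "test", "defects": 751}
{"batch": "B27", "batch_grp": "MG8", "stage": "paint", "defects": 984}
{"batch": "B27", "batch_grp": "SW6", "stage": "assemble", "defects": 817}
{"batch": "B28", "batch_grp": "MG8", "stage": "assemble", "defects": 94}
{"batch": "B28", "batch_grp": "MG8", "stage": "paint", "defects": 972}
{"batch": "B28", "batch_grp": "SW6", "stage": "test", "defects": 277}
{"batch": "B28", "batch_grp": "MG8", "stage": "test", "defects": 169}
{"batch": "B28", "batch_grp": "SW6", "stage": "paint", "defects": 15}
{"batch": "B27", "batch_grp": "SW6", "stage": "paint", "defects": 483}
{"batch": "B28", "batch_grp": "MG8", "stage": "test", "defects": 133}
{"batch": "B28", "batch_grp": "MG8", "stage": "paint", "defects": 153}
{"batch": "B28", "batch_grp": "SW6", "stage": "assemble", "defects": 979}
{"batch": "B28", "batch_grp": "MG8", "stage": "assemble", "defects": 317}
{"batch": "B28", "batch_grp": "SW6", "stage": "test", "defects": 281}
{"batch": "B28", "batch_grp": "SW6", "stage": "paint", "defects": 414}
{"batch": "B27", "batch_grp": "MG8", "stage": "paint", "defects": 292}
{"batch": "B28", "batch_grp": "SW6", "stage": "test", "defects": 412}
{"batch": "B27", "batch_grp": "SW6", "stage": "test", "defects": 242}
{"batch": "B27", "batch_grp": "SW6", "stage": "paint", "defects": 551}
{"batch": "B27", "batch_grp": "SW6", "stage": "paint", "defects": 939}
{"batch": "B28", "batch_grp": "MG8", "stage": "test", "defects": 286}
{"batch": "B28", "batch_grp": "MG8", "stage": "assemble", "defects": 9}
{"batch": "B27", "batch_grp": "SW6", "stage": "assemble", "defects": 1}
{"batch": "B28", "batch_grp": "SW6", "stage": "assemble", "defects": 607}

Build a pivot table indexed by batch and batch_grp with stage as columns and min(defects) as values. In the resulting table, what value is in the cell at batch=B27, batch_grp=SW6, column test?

242

Rows with batch=B27, batch_grp=SW6 and stage=test: defects values are 612, 751, 242.
min(612, 751, 242) = 242.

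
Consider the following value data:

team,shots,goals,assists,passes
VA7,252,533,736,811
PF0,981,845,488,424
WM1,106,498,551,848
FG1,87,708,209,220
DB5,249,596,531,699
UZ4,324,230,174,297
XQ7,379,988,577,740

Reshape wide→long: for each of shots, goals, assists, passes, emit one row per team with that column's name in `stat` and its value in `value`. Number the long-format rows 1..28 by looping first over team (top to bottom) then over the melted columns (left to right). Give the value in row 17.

28 rows total (7 × 4). Row 17: index ⌊(17-1)/4⌋ = 4 into team → DB5; (17-1) mod 4 = 0 into the melted columns → shots.
So row 17 is (DB5, shots, 249); value = 249.

249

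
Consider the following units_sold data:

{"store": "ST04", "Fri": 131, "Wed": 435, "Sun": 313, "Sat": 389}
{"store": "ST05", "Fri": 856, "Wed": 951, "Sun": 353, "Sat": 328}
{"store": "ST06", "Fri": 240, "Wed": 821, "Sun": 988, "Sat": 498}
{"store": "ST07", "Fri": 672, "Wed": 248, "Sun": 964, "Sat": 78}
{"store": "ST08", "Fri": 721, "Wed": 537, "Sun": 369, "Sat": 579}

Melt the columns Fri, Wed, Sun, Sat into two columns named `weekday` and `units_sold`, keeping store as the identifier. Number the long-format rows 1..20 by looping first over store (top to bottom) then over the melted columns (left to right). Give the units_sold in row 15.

20 rows total (5 × 4). Row 15: index ⌊(15-1)/4⌋ = 3 into store → ST07; (15-1) mod 4 = 2 into the melted columns → Sun.
So row 15 is (ST07, Sun, 964); units_sold = 964.

964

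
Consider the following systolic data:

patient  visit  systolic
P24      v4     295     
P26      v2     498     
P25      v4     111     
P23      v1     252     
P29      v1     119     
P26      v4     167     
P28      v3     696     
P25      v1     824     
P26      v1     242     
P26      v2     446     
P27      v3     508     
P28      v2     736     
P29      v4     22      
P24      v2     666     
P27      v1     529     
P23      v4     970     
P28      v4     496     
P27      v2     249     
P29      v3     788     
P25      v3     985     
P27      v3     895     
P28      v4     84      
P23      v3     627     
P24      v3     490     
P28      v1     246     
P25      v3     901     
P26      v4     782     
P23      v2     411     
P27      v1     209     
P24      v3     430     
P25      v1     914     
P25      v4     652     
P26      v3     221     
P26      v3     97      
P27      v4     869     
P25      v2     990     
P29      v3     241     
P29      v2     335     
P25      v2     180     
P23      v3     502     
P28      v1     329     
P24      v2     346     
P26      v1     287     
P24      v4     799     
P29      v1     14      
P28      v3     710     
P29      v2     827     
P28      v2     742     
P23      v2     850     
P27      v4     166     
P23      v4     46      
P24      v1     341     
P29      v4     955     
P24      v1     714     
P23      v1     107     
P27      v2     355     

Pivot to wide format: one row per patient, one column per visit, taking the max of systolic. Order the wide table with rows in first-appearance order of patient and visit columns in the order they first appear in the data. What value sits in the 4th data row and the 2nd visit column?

With rows in first-appearance order of patient, row 4 is patient=P23. visit columns in first-appearance order: v4, v2, v1, v3; column 2 is v2.
Long rows with patient=P23, visit=v2: max(411, 850) = 850.

850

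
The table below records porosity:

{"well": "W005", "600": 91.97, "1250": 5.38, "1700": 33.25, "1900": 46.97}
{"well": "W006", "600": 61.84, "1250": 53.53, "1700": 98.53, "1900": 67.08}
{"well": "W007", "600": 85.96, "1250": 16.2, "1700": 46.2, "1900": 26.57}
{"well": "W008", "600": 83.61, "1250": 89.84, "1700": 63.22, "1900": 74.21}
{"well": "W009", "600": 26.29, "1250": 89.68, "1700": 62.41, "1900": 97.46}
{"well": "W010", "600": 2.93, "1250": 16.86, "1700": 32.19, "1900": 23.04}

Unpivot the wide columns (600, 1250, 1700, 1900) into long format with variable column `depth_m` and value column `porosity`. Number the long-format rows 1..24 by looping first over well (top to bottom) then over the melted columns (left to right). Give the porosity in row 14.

89.84

24 rows total (6 × 4). Row 14: index ⌊(14-1)/4⌋ = 3 into well → W008; (14-1) mod 4 = 1 into the melted columns → 1250.
So row 14 is (W008, 1250, 89.84); porosity = 89.84.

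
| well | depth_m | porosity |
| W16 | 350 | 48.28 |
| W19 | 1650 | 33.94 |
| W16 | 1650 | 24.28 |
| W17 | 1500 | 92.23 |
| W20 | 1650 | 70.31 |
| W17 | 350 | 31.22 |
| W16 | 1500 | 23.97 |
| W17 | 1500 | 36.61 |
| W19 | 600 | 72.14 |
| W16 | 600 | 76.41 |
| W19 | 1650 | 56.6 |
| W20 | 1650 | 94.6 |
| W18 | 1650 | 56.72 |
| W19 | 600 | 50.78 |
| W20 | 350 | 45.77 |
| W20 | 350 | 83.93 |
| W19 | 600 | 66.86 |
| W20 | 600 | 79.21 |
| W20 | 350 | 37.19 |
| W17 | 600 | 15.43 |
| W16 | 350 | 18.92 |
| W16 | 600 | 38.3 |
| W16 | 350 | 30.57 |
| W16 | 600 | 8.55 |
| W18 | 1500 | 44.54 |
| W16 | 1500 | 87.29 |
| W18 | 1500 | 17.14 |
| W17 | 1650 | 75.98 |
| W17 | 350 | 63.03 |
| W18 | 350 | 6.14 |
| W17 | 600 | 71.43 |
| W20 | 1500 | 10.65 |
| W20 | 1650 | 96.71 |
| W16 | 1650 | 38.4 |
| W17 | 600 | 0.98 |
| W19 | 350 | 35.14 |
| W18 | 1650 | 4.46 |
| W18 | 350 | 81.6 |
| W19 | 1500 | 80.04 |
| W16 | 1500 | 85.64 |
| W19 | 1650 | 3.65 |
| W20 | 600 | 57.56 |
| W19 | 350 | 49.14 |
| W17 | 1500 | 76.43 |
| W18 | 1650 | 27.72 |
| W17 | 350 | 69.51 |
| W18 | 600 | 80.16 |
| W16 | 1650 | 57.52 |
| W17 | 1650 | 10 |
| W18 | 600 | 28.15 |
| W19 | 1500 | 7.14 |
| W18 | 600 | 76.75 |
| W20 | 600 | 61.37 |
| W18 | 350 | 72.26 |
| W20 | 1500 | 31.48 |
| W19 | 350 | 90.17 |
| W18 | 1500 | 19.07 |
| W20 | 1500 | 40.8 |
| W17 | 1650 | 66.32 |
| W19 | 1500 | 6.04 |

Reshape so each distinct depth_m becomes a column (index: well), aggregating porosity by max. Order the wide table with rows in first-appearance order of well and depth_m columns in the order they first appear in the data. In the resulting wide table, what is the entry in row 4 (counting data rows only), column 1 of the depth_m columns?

With rows in first-appearance order of well, row 4 is well=W20. depth_m columns in first-appearance order: 350, 1650, 1500, 600; column 1 is 350.
Long rows with well=W20, depth_m=350: max(45.77, 83.93, 37.19) = 83.93.

83.93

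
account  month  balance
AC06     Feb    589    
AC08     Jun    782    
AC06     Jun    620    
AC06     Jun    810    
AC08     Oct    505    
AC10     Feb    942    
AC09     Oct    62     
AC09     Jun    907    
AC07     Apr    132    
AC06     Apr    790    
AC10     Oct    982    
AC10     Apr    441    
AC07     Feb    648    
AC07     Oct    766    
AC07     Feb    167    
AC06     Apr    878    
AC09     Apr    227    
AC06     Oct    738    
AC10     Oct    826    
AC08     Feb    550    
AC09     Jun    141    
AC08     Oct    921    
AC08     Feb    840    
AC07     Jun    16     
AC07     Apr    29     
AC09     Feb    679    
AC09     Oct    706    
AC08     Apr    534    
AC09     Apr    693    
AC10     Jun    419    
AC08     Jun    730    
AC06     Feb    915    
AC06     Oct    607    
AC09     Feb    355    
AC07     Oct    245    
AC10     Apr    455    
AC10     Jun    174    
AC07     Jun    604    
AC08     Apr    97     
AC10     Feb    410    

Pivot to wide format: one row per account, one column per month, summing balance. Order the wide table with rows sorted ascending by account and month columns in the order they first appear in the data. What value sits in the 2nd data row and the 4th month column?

161

With rows sorted ascending by account, row 2 is account=AC07. month columns in first-appearance order: Feb, Jun, Oct, Apr; column 4 is Apr.
Long rows with account=AC07, month=Apr: 132 + 29 = 161.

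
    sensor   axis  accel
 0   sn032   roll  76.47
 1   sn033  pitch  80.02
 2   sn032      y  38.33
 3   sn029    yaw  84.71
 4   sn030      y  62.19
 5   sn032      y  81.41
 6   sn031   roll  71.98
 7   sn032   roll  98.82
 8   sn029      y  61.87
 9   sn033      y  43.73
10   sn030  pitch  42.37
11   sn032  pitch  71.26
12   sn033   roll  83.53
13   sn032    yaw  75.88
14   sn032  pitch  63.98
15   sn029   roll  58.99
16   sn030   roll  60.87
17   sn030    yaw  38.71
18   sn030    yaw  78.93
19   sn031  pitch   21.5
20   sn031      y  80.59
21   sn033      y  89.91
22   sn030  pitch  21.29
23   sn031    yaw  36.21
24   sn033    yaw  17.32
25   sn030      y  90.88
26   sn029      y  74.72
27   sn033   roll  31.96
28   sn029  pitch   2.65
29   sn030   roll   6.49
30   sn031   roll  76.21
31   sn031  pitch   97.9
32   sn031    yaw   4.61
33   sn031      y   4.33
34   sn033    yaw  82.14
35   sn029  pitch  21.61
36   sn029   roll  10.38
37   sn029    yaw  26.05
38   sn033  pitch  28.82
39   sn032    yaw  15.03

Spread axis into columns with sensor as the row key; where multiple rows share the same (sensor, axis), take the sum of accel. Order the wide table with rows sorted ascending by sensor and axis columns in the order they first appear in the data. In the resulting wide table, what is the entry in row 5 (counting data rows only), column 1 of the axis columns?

With rows sorted ascending by sensor, row 5 is sensor=sn033. axis columns in first-appearance order: roll, pitch, y, yaw; column 1 is roll.
Long rows with sensor=sn033, axis=roll: 83.53 + 31.96 = 115.49.

115.49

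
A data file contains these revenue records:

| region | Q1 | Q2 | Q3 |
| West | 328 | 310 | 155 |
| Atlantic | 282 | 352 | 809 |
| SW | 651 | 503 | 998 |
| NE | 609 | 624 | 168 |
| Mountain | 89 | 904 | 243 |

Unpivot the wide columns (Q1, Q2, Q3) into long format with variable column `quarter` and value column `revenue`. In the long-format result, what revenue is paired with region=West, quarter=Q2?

310

Unpivoting turns each (region, wide-column) pair into one long row.
The wide cell at row West, column Q2 holds 310, so the long row (West, Q2) has revenue=310.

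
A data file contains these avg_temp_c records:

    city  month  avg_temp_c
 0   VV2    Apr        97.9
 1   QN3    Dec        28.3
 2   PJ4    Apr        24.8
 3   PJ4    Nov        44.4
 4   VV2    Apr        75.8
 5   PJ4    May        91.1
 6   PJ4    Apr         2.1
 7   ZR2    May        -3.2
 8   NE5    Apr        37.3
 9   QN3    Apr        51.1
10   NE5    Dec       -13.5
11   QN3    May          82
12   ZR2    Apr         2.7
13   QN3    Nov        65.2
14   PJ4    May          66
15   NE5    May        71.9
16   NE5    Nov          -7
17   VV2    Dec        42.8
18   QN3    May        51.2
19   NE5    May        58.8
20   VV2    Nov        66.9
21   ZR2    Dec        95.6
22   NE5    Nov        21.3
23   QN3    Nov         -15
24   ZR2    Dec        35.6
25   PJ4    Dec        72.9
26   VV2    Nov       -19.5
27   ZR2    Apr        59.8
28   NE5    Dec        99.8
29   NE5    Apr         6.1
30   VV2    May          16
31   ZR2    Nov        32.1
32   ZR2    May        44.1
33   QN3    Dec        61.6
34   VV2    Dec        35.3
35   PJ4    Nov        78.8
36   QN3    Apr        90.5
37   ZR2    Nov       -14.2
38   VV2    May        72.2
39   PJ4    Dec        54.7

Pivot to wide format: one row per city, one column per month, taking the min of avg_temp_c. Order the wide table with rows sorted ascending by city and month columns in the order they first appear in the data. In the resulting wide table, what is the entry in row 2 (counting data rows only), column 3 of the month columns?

With rows sorted ascending by city, row 2 is city=PJ4. month columns in first-appearance order: Apr, Dec, Nov, May; column 3 is Nov.
Long rows with city=PJ4, month=Nov: min(44.4, 78.8) = 44.4.

44.4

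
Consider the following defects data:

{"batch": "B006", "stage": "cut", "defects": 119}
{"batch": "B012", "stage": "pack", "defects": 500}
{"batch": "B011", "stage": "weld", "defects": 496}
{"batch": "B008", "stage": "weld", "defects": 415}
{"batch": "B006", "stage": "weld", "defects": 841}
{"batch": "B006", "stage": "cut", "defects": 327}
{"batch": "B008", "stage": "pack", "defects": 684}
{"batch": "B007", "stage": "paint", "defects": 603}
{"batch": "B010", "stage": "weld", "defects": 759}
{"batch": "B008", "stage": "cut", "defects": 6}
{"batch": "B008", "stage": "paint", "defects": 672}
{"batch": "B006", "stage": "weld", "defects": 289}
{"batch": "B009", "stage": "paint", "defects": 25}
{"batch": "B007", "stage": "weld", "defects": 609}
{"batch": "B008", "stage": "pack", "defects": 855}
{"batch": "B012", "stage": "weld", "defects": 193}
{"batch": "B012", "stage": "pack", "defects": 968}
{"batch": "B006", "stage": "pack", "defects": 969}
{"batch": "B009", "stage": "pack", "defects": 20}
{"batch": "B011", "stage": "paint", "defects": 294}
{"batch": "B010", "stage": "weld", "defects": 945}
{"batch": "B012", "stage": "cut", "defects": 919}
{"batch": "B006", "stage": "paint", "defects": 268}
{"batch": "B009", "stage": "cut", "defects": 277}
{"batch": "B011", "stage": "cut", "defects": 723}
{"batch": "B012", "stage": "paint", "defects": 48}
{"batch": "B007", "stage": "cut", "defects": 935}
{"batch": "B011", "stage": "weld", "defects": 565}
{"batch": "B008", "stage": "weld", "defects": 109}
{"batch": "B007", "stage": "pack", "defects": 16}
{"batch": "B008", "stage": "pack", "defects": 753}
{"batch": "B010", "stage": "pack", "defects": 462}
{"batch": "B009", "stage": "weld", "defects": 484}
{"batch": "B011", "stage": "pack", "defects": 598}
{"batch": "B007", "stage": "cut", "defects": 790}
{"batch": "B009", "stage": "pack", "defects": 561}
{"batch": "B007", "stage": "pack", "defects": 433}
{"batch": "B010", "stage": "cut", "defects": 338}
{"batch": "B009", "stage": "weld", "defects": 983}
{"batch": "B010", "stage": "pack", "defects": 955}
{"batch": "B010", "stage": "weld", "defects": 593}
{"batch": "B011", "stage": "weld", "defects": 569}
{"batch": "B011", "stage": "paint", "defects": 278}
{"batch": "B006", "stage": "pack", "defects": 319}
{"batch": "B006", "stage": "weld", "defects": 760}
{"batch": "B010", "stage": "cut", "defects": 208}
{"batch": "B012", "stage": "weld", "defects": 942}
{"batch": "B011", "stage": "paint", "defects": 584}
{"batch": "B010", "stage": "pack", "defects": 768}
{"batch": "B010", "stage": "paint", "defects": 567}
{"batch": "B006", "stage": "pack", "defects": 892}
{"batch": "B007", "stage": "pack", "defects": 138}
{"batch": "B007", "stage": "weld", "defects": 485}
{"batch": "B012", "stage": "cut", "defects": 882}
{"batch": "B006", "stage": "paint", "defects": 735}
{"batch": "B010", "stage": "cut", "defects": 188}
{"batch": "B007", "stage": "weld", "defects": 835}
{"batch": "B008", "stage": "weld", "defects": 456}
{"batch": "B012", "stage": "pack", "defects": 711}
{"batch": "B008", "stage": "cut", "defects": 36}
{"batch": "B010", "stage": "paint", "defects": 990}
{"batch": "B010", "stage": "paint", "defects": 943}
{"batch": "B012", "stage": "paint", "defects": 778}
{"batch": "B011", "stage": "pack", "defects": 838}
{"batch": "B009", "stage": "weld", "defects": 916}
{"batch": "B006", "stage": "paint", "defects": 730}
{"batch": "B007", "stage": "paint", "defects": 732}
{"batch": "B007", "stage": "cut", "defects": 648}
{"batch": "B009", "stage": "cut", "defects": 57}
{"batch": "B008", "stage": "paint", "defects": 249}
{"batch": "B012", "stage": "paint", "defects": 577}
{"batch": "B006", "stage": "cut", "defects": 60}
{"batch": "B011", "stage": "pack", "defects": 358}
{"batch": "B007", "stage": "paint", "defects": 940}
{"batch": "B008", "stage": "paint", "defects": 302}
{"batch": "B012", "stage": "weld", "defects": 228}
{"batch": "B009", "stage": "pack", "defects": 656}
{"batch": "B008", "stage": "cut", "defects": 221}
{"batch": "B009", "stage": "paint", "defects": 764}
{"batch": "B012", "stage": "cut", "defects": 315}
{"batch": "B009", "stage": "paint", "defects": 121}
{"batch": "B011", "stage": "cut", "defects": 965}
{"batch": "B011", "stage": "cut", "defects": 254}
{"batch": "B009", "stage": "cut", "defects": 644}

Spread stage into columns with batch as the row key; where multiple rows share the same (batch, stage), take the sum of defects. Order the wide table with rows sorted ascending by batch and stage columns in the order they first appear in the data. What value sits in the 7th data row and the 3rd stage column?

1363

With rows sorted ascending by batch, row 7 is batch=B012. stage columns in first-appearance order: cut, pack, weld, paint; column 3 is weld.
Long rows with batch=B012, stage=weld: 193 + 942 + 228 = 1363.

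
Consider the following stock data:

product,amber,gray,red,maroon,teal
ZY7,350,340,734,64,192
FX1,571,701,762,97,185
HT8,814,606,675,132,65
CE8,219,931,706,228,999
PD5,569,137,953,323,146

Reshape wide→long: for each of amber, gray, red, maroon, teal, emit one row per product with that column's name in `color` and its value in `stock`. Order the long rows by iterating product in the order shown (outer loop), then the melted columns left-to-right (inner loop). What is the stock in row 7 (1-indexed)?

701

25 rows total (5 × 5). Row 7: index ⌊(7-1)/5⌋ = 1 into product → FX1; (7-1) mod 5 = 1 into the melted columns → gray.
So row 7 is (FX1, gray, 701); stock = 701.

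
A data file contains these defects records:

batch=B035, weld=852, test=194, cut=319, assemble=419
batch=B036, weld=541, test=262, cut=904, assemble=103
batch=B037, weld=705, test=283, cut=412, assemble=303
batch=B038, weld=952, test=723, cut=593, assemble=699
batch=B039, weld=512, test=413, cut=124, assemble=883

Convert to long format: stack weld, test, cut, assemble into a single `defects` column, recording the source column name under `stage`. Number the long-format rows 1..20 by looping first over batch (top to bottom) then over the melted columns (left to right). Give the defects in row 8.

20 rows total (5 × 4). Row 8: index ⌊(8-1)/4⌋ = 1 into batch → B036; (8-1) mod 4 = 3 into the melted columns → assemble.
So row 8 is (B036, assemble, 103); defects = 103.

103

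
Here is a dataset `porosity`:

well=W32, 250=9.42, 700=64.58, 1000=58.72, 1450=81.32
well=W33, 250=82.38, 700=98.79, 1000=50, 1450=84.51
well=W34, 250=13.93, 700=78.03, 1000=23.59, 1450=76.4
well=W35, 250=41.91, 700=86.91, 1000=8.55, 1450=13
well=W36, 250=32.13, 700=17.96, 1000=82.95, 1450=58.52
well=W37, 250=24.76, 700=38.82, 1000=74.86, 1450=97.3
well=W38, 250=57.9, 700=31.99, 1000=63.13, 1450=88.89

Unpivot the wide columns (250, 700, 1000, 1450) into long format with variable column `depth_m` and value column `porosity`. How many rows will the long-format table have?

7 well values × 4 melted columns = 28 rows.

28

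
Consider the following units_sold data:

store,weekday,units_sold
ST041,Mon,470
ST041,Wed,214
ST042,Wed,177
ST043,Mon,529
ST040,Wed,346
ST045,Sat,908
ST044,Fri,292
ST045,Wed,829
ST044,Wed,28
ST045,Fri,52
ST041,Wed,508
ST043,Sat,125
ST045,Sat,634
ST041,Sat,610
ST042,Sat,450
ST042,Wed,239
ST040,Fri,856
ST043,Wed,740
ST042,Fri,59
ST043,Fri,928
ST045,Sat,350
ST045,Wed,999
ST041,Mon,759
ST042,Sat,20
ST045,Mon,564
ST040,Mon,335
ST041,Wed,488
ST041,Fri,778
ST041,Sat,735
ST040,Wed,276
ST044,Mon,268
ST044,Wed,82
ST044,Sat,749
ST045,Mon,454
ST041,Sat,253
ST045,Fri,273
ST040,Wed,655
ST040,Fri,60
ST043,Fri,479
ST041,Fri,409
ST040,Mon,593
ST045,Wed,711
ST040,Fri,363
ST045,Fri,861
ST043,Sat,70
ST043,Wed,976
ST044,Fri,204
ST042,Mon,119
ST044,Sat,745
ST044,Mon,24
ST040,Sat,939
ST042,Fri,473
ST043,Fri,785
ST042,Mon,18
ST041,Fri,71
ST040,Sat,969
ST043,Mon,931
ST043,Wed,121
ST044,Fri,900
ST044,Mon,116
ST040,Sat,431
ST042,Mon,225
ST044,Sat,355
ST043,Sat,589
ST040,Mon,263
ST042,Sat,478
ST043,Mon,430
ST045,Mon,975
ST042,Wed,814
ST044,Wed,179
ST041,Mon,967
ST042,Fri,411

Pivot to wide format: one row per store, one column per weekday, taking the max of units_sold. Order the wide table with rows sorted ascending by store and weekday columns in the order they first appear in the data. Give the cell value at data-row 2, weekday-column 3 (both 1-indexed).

735

With rows sorted ascending by store, row 2 is store=ST041. weekday columns in first-appearance order: Mon, Wed, Sat, Fri; column 3 is Sat.
Long rows with store=ST041, weekday=Sat: max(610, 735, 253) = 735.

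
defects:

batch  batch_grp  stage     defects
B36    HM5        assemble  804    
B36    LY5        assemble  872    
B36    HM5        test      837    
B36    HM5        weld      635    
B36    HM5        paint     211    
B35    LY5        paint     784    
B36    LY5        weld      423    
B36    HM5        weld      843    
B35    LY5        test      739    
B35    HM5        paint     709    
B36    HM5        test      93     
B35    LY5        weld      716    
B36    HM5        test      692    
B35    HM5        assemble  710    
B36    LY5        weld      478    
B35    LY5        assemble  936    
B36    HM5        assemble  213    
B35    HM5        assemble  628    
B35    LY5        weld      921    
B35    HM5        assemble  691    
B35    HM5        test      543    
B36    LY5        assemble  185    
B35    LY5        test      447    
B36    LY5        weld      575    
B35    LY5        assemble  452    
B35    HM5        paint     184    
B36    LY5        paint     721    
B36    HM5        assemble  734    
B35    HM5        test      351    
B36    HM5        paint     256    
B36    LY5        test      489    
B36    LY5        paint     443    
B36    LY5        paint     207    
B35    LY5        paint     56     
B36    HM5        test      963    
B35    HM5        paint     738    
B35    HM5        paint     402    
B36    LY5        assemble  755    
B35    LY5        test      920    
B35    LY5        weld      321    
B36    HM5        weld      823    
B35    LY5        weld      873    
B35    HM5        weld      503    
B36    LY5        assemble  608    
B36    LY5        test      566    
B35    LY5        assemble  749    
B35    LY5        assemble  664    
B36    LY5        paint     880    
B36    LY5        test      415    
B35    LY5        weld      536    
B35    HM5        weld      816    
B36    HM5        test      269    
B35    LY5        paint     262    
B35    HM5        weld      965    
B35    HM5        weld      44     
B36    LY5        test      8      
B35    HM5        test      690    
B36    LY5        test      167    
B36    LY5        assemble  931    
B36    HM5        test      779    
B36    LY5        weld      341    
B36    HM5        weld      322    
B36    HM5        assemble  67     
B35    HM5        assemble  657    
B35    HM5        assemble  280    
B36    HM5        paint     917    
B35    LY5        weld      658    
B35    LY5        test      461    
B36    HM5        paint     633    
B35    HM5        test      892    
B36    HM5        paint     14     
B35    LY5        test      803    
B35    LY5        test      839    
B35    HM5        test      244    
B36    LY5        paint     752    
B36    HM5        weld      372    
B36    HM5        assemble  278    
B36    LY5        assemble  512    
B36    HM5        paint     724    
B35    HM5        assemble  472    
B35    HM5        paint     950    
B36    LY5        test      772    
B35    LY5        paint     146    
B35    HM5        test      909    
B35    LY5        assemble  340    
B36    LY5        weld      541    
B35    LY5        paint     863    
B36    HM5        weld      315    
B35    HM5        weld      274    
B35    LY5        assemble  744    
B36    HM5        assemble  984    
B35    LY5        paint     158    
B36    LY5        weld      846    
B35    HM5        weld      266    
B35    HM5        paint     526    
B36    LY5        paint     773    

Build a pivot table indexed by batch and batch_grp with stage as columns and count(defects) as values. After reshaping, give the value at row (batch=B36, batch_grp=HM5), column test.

Rows with batch=B36, batch_grp=HM5 and stage=test: defects values are 837, 93, 692, 963, 269, 779.
6 rows match — count = 6.

6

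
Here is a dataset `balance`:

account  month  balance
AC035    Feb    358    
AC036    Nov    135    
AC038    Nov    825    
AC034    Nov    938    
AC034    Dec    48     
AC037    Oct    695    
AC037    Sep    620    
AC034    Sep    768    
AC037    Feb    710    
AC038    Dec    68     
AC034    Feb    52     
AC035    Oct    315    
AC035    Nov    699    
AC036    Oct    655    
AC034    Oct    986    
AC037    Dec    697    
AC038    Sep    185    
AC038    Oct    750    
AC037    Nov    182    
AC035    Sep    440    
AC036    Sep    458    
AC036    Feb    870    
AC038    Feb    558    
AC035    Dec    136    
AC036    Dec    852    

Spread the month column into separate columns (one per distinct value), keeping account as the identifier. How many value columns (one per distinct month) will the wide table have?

5 distinct month values: Feb, Nov, Oct, Dec, Sep.

5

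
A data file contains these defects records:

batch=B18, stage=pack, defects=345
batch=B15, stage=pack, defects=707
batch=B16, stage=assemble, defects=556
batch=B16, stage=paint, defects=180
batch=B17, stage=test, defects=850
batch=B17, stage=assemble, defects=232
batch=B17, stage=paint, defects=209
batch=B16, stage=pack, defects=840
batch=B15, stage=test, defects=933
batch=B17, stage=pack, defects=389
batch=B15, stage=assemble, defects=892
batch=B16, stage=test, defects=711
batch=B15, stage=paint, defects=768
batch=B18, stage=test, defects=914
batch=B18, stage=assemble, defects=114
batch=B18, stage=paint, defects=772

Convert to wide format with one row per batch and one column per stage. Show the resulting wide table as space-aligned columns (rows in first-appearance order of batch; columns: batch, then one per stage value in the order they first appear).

batch  pack  assemble  paint  test
B18    345   114       772    914 
B15    707   892       768    933 
B16    840   556       180    711 
B17    389   232       209    850 

Columns: batch plus the 4 distinct stage values (pack, assemble, paint, test).
For example, row B18 column pack takes defects=345 from the long row (B18, pack).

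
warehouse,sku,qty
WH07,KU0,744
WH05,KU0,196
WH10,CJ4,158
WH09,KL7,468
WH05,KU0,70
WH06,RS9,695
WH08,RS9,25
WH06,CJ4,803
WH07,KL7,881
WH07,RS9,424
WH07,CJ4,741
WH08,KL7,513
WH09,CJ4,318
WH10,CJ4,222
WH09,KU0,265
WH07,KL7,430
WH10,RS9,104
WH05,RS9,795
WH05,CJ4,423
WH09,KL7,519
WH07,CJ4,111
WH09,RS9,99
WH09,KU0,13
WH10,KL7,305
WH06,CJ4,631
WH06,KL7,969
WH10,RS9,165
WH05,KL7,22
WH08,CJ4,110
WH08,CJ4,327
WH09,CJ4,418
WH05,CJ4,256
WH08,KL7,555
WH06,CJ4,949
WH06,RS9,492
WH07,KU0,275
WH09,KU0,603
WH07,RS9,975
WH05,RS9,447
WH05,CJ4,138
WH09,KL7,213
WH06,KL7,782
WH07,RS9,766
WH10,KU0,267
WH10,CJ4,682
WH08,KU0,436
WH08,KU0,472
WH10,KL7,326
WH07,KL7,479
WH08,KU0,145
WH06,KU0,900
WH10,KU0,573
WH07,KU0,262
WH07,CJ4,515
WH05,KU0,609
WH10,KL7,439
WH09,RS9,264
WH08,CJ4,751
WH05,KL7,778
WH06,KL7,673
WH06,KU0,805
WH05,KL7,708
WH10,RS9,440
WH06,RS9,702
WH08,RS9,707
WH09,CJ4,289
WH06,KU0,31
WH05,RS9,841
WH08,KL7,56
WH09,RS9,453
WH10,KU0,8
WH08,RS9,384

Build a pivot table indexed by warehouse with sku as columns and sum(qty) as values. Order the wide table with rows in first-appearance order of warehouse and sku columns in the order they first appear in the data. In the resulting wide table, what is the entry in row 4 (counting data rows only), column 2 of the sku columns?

With rows in first-appearance order of warehouse, row 4 is warehouse=WH09. sku columns in first-appearance order: KU0, CJ4, KL7, RS9; column 2 is CJ4.
Long rows with warehouse=WH09, sku=CJ4: 318 + 418 + 289 = 1025.

1025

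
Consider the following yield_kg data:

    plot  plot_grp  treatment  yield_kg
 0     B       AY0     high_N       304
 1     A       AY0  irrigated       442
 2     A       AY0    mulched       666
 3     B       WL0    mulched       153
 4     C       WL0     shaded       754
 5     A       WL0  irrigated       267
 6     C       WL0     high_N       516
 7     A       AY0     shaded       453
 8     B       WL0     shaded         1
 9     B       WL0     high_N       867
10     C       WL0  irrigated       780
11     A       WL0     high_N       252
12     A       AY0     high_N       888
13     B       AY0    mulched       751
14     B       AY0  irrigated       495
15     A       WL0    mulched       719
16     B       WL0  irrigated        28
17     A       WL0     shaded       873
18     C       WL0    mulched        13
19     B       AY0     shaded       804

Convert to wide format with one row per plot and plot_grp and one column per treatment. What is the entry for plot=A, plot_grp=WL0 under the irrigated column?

Wide layout: rows indexed by plot and plot_grp, columns are the 4 distinct treatment values (high_N, irrigated, mulched, shaded).
Cell (plot=A, plot_grp=WL0, treatment=irrigated) draws from the long row where plot=A, plot_grp=WL0 and treatment=irrigated, which has yield_kg=267.

267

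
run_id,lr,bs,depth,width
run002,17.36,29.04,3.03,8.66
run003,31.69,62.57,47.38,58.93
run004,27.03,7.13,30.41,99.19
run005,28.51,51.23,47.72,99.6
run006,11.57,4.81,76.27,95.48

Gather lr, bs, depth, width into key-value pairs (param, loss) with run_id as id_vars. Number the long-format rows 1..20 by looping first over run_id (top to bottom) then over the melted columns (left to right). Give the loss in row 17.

20 rows total (5 × 4). Row 17: index ⌊(17-1)/4⌋ = 4 into run_id → run006; (17-1) mod 4 = 0 into the melted columns → lr.
So row 17 is (run006, lr, 11.57); loss = 11.57.

11.57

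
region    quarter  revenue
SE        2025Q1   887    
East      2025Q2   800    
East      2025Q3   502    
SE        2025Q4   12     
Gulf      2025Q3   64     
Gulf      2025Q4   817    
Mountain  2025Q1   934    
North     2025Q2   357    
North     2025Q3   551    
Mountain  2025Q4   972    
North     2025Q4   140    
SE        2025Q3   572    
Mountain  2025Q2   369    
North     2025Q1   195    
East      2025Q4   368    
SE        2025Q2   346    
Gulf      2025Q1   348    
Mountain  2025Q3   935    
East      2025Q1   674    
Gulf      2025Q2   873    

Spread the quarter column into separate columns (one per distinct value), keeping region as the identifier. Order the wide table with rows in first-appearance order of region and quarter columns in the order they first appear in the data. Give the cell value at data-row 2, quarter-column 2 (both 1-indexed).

With rows in first-appearance order of region, row 2 is region=East. quarter columns in first-appearance order: 2025Q1, 2025Q2, 2025Q3, 2025Q4; column 2 is 2025Q2.
Long rows with region=East, quarter=2025Q2: revenue = 800.

800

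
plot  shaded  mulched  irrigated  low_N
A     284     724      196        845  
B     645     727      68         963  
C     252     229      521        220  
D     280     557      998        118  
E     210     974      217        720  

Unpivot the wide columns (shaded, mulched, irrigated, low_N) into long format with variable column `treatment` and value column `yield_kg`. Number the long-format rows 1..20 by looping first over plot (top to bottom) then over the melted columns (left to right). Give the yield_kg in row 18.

20 rows total (5 × 4). Row 18: index ⌊(18-1)/4⌋ = 4 into plot → E; (18-1) mod 4 = 1 into the melted columns → mulched.
So row 18 is (E, mulched, 974); yield_kg = 974.

974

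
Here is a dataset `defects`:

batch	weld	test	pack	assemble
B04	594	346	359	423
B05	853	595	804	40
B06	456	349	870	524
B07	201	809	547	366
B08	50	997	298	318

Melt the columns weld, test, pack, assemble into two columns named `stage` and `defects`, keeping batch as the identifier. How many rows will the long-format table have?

20

5 batch values × 4 melted columns = 20 rows.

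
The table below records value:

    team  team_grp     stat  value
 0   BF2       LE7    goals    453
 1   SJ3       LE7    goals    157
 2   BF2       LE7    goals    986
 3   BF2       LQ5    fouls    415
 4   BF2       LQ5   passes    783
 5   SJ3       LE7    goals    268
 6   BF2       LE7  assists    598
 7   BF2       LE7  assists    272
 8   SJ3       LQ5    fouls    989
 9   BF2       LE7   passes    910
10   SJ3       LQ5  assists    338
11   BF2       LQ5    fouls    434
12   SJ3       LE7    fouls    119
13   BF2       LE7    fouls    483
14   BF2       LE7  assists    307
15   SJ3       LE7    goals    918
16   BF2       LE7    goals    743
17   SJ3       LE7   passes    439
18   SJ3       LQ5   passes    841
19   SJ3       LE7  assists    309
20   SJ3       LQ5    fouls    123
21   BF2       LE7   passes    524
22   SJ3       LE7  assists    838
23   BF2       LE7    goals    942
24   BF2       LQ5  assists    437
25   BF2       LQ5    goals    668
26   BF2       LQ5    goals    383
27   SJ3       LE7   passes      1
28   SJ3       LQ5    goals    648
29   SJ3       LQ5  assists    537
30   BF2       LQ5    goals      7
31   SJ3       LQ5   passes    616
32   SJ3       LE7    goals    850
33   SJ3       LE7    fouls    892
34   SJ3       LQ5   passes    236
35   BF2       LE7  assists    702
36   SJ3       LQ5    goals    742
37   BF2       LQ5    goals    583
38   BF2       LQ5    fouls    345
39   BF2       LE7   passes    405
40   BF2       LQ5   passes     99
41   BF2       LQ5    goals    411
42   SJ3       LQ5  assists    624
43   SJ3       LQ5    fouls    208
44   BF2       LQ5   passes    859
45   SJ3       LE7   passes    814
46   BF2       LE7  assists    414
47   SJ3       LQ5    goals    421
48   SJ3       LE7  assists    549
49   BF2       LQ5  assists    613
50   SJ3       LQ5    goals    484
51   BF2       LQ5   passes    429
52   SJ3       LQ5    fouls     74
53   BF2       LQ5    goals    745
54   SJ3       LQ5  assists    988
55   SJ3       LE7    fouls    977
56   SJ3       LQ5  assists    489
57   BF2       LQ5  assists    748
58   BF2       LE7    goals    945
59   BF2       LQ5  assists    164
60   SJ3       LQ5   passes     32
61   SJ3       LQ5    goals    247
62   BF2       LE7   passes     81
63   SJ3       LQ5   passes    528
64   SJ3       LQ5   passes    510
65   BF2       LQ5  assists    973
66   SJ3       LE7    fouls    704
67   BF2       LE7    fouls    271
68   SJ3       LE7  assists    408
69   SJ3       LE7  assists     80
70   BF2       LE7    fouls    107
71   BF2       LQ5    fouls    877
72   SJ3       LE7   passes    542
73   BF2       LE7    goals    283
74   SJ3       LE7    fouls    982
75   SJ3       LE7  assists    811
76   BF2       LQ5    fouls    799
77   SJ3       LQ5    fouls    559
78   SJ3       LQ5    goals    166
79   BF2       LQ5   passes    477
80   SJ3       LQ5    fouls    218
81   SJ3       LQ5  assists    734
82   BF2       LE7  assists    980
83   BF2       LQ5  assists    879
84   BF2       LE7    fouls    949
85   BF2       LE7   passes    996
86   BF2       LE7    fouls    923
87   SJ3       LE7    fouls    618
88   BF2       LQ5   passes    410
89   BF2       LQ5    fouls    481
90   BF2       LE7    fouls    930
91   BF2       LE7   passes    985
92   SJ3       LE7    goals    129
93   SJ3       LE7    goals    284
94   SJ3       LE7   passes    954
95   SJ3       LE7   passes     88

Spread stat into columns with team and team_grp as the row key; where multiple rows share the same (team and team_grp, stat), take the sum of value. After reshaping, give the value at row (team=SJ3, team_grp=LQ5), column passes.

Rows with team=SJ3, team_grp=LQ5 and stat=passes: value values are 841, 616, 236, 32, 528, 510.
841 + 616 + 236 + 32 + 528 + 510 = 2763.

2763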